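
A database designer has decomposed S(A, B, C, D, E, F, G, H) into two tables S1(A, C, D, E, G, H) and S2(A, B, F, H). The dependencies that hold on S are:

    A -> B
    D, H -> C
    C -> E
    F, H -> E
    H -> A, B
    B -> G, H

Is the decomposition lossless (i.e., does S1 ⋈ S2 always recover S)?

Common attributes: S1 ∩ S2 = {A, H}.
Closure of {A, H}: A → B applies, adding B; B → G, H applies, adding G. So (A, H)⁺ = {A, B, G, H}.
The closure contains neither all of S1 = {A, C, D, E, G, H} nor all of S2 = {A, B, F, H}, so the common attributes are not a superkey of either fragment. The join is lossy.

No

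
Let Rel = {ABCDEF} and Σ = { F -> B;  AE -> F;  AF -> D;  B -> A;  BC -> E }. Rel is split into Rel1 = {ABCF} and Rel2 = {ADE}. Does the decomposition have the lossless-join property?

No

Common attributes: Rel1 ∩ Rel2 = {A}.
No dependency enlarges {A}, so (A)⁺ = {A}.
The closure contains neither all of Rel1 = {ABCF} nor all of Rel2 = {ADE}, so the common attributes are not a superkey of either fragment. The join is lossy.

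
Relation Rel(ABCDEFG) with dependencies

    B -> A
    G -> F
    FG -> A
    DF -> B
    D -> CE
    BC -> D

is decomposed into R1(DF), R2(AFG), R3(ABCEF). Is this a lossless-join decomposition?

No

Chase test. Columns are ABCDEFG; row i has aⱼ where attribute j ∈ Ri, else bᵢⱼ.
Initial tableau (one row per fragment):
  row 1: b11 b12 b13 a4 b15 a6 b17
  row 2: a1 b22 b23 b24 b25 a6 a7
  row 3: a1 a2 a3 b34 a5 a6 b37
No row becomes fully distinguished — the join is lossy.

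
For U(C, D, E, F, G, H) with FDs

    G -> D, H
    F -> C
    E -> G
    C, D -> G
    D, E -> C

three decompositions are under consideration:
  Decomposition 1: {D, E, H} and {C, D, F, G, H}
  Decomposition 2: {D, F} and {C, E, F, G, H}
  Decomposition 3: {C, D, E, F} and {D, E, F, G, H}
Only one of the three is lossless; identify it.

Decomposition 3

Decomposition 1: common = {D, H}, closure = {D, H} → lossy.
Decomposition 2: common = {F}, closure = {C, F} → lossy.
Decomposition 3: common = {D, E, F}, closure = {C, D, E, F, G, H} → lossless.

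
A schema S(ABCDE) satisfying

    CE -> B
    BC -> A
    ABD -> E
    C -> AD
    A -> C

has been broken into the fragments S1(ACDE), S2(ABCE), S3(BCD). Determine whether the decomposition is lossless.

Yes

Chase test. Columns are ABCDE; row i has aⱼ where attribute j ∈ Si, else bᵢⱼ.
Initial tableau (one row per fragment):
  row 1: a1 b12 a3 a4 a5
  row 2: a1 a2 a3 b24 a5
  row 3: b31 a2 a3 a4 b35
Rows 1 and 2 agree on CE; apply CE→B and equate their B entries.
Rows 1 and 3 agree on BC; apply BC→A and equate their A entries.
Rows 1 and 3 agree on ABD; apply ABD→E and equate their E entries.
Rows 1 and 2 agree on C; apply C→AD and equate their AD entries.
Row 1 is now all distinguished symbols — the join is lossless.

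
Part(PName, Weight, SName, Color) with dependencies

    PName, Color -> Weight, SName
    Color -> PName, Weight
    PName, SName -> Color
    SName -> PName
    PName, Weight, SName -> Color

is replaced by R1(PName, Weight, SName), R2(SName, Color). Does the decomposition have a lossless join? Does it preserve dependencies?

lossless and dependency-preserving

Lossless test: (SName)⁺ = {PName, Weight, SName, Color}, which contains all of one fragment — lossless.
Dependency preservation: PName, Color → Weight, SName; Color → PName, Weight; PName, SName → Color; PName, Weight, SName → Color are not contained in any single fragment, but the restricted closure of each left-hand side across the fragments still reaches the right-hand side; the remaining FDs each lie inside some fragment. All dependencies are preserved.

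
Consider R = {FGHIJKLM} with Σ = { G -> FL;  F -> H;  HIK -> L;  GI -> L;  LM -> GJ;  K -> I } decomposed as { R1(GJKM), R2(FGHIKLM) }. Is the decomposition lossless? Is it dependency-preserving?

Lossless test: (GKM)⁺ = {FGHIJKLM}, which contains all of one fragment — lossless.
Dependency preservation: LM → GJ is not contained in any single fragment, but the restricted closure of its left-hand side across the fragments still reaches the right-hand side; the remaining FDs each lie inside some fragment. All dependencies are preserved.

lossless and dependency-preserving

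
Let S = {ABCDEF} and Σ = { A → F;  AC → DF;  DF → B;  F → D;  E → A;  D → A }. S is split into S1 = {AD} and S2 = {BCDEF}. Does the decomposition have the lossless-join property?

Yes

Common attributes: S1 ∩ S2 = {D}.
Closure of {D}: D → A applies, adding A; A → F applies, adding F; DF → B applies, adding B. So (D)⁺ = {ABDF}.
This closure contains every attribute of S1, so S1 ∩ S2 → S1. The join is lossless.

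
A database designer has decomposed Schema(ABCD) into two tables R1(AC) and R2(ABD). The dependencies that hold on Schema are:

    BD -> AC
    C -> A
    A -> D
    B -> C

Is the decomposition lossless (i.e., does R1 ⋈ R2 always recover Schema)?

No

Common attributes: R1 ∩ R2 = {A}.
Closure of {A}: A → D applies, adding D. So (A)⁺ = {AD}.
The closure contains neither all of R1 = {AC} nor all of R2 = {ABD}, so the common attributes are not a superkey of either fragment. The join is lossy.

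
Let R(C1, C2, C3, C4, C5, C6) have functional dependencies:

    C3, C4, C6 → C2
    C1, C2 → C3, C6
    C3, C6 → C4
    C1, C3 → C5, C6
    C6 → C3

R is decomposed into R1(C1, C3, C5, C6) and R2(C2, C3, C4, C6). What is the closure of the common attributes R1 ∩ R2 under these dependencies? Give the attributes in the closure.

C2, C3, C4, C6

R1 ∩ R2 = {C3, C6}.
C3, C6 → C4 applies, adding C4
C3, C4, C6 → C2 applies, adding C2
Closure: {C2, C3, C4, C6}.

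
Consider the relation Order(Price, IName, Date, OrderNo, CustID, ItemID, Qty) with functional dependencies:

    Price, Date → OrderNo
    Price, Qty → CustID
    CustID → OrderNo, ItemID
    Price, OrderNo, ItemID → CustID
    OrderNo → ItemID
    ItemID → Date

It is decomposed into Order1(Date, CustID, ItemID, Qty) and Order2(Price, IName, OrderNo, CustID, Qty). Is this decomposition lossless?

Yes

Common attributes: Order1 ∩ Order2 = {CustID, Qty}.
Closure of {CustID, Qty}: CustID → OrderNo, ItemID applies, adding OrderNo, ItemID; ItemID → Date applies, adding Date. So (CustID, Qty)⁺ = {Date, OrderNo, CustID, ItemID, Qty}.
This closure contains every attribute of Order1, so Order1 ∩ Order2 → Order1. The join is lossless.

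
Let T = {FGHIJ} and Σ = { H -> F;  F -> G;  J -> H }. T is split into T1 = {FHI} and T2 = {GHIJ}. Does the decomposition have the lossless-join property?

Yes

Common attributes: T1 ∩ T2 = {HI}.
Closure of {HI}: H → F applies, adding F; F → G applies, adding G. So (HI)⁺ = {FGHI}.
This closure contains every attribute of T1, so T1 ∩ T2 → T1. The join is lossless.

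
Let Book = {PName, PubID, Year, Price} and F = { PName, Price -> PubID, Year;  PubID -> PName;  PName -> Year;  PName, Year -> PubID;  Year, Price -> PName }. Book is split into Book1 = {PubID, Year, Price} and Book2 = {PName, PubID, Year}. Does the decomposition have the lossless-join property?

Yes

Common attributes: Book1 ∩ Book2 = {PubID, Year}.
Closure of {PubID, Year}: PubID → PName applies, adding PName. So (PubID, Year)⁺ = {PName, PubID, Year}.
This closure contains every attribute of Book2, so Book1 ∩ Book2 → Book2. The join is lossless.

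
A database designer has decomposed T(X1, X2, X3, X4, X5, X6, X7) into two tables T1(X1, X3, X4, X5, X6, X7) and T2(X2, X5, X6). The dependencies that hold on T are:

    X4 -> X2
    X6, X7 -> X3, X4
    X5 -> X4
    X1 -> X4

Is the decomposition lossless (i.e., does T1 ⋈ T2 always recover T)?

Common attributes: T1 ∩ T2 = {X5, X6}.
Closure of {X5, X6}: X5 → X4 applies, adding X4; X4 → X2 applies, adding X2. So (X5, X6)⁺ = {X2, X4, X5, X6}.
This closure contains every attribute of T2, so T1 ∩ T2 → T2. The join is lossless.

Yes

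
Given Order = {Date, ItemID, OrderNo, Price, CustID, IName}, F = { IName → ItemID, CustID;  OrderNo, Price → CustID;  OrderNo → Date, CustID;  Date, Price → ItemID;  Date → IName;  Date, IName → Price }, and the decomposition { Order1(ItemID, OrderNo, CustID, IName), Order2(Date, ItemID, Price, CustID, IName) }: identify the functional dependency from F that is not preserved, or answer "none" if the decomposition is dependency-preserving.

Check OrderNo → Date, CustID: no single fragment contains all of {Date, OrderNo, CustID}, and the restricted closure of {OrderNo} across the fragments never reaches {Date, CustID}.
IName → ItemID, CustID is preserved.
OrderNo, Price → CustID is preserved.
Date, Price → ItemID is preserved.
Date → IName is preserved.
Date, IName → Price is preserved.

OrderNo → Date, CustID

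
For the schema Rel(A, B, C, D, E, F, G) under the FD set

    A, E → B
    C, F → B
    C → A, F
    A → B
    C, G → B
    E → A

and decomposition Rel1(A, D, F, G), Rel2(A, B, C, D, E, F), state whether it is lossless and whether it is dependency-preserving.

Lossless test: (A, D, F)⁺ = {A, B, D, F}, which is a superkey of neither fragment — lossy.
Dependency preservation: C, G → B is not contained in any single fragment, but the restricted closure of its left-hand side across the fragments still reaches the right-hand side; the remaining FDs each lie inside some fragment. All dependencies are preserved.

lossy but dependency-preserving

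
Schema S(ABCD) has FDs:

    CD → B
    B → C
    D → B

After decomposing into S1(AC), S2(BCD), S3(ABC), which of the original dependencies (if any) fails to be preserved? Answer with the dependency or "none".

none

CD → B lies within S2.
B → C lies within S2.
D → B lies within S2.
Every dependency is enforceable on the fragments, so the decomposition is dependency-preserving.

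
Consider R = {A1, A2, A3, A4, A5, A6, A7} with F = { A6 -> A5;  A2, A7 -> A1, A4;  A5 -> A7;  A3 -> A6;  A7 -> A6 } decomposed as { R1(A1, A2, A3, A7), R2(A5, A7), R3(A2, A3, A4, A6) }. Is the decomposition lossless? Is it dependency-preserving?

Lossless test (chase): Rows 1 and 3 agree on A3; apply A3→A6 and equate their A6 entries. Rows 1 and 2 agree on A7; apply A7→A6 and equate their A6 entries. Rows 1 and 2 agree on A6; apply A6→A5 and equate their A5 entries. Rows 1 and 3 agree on A6; apply A6→A5 and equate their A5 entries. Rows 1 and 3 agree on A5; apply A5→A7 and equate their A7 entries. Rows 1 and 3 agree on A2, A7; apply A2, A7→A1, A4 and equate their A1, A4 entries. Row 1 is now all distinguished symbols — the join is lossless.
Dependency preservation: the restricted closure of {A6} across the fragments never reaches {A5}, so A6 → A5 cannot be enforced without a join — not preserved.

lossless but not dependency-preserving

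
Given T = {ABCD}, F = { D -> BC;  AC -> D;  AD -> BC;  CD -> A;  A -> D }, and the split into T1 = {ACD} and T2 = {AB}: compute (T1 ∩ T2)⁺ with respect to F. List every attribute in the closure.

T1 ∩ T2 = {A}.
A → D applies, adding D
D → BC applies, adding BC
Closure: {ABCD}.

ABCD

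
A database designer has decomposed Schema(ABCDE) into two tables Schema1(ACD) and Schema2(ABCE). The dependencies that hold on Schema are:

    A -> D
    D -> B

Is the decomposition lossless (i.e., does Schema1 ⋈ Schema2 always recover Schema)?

Common attributes: Schema1 ∩ Schema2 = {AC}.
Closure of {AC}: A → D applies, adding D; D → B applies, adding B. So (AC)⁺ = {ABCD}.
This closure contains every attribute of Schema1, so Schema1 ∩ Schema2 → Schema1. The join is lossless.

Yes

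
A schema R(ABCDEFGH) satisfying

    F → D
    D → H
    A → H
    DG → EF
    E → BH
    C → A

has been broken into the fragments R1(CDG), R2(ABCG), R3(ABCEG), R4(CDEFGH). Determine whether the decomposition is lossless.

Yes

Chase test. Columns are ABCDEFGH; row i has aⱼ where attribute j ∈ Ri, else bᵢⱼ.
Initial tableau (one row per fragment):
  row 1: b11 b12 a3 a4 b15 b16 a7 b18
  row 2: a1 a2 a3 b24 b25 b26 a7 b28
  row 3: a1 a2 a3 b34 a5 b36 a7 b38
  row 4: b41 b42 a3 a4 a5 a6 a7 a8
Rows 1 and 4 agree on D; apply D→H and equate their H entries.
Rows 2 and 3 agree on A; apply A→H and equate their H entries.
Rows 1 and 4 agree on DG; apply DG→EF and equate their EF entries.
Rows 1 and 3 agree on E; apply E→BH and equate their BH entries.
Rows 1 and 4 agree on E; apply E→BH and equate their BH entries.
Rows 1 and 2 agree on C; apply C→A and equate their A entries.
Rows 1 and 4 agree on C; apply C→A and equate their A entries.
Row 1 is now all distinguished symbols — the join is lossless.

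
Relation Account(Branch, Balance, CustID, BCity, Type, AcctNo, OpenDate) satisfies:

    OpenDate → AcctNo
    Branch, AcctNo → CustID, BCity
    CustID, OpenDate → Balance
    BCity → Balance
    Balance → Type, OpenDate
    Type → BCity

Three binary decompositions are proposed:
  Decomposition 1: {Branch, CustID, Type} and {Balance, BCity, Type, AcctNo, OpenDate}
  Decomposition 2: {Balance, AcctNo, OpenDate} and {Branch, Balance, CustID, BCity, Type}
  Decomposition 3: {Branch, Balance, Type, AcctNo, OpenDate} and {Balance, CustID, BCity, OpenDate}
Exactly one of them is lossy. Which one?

Decomposition 3

Decomposition 1: common = {Type}, closure = {Balance, BCity, Type, AcctNo, OpenDate} → lossless.
Decomposition 2: common = {Balance}, closure = {Balance, BCity, Type, AcctNo, OpenDate} → lossless.
Decomposition 3: common = {Balance, OpenDate}, closure = {Balance, BCity, Type, AcctNo, OpenDate} → lossy.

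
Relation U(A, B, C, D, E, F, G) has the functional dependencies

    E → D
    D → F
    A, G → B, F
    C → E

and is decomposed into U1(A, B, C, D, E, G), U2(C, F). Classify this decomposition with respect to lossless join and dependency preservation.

Lossless test: (C)⁺ = {C, D, E, F}, which contains all of one fragment — lossless.
Dependency preservation: the restricted closure of {D} across the fragments never reaches {F}, so D → F cannot be enforced without a join — not preserved.

lossless but not dependency-preserving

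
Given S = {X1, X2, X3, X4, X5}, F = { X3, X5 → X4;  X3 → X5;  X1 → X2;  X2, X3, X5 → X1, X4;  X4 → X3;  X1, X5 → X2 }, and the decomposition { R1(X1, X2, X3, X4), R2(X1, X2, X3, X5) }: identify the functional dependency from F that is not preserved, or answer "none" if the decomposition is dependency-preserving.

X3, X5 → X4: restricted closure across fragments reaches X4.
X3 → X5 lies within R2.
X1 → X2 lies within R1.
X2, X3, X5 → X1, X4: restricted closure across fragments reaches X1, X4.
X4 → X3 lies within R1.
X1, X5 → X2 lies within R2.
Every dependency is enforceable on the fragments, so the decomposition is dependency-preserving.

none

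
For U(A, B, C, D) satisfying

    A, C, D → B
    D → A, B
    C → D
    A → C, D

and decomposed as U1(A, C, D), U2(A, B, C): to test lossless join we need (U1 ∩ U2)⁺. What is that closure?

U1 ∩ U2 = {A, C}.
C → D applies, adding D
A, C, D → B applies, adding B
Closure: {A, B, C, D}.

A, B, C, D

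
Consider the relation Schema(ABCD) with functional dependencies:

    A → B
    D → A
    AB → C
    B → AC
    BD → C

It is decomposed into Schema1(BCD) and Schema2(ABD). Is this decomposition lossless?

Common attributes: Schema1 ∩ Schema2 = {BD}.
Closure of {BD}: D → A applies, adding A; AB → C applies, adding C. So (BD)⁺ = {ABCD}.
This closure contains every attribute of Schema1, so Schema1 ∩ Schema2 → Schema1. The join is lossless.

Yes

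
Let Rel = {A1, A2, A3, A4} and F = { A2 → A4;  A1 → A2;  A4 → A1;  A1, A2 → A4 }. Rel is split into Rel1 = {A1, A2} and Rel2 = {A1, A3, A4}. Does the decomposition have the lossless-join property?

Common attributes: Rel1 ∩ Rel2 = {A1}.
Closure of {A1}: A1 → A2 applies, adding A2; A1, A2 → A4 applies, adding A4. So (A1)⁺ = {A1, A2, A4}.
This closure contains every attribute of Rel1, so Rel1 ∩ Rel2 → Rel1. The join is lossless.

Yes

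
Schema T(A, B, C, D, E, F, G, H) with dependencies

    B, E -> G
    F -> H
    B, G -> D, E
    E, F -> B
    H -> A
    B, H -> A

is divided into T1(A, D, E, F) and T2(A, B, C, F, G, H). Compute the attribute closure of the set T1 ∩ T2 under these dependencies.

T1 ∩ T2 = {A, F}.
F → H applies, adding H
Closure: {A, F, H}.

A, F, H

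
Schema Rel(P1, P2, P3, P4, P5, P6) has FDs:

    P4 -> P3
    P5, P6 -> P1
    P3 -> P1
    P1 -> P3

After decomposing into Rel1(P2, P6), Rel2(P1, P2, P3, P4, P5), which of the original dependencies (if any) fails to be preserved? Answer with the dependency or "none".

P5, P6 -> P1

Check P5, P6 → P1: no single fragment contains all of {P1, P5, P6}, and the restricted closure of {P5, P6} across the fragments never reaches {P1}.
P4 → P3 is preserved.
P3 → P1 is preserved.
P1 → P3 is preserved.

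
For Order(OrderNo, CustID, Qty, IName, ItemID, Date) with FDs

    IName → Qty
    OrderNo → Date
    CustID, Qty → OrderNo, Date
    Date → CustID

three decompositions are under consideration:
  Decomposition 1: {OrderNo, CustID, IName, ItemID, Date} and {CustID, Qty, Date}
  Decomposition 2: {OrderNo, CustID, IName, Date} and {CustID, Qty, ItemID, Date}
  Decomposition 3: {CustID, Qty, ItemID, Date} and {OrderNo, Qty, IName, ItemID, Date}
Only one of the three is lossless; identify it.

Decomposition 1: common = {CustID, Date}, closure = {CustID, Date} → lossy.
Decomposition 2: common = {CustID, Date}, closure = {CustID, Date} → lossy.
Decomposition 3: common = {Qty, ItemID, Date}, closure = {OrderNo, CustID, Qty, ItemID, Date} → lossless.

Decomposition 3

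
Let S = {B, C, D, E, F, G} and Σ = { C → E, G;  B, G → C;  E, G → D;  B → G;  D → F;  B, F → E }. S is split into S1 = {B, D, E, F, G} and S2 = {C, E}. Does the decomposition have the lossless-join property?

Common attributes: S1 ∩ S2 = {E}.
No dependency enlarges {E}, so (E)⁺ = {E}.
The closure contains neither all of S1 = {B, D, E, F, G} nor all of S2 = {C, E}, so the common attributes are not a superkey of either fragment. The join is lossy.

No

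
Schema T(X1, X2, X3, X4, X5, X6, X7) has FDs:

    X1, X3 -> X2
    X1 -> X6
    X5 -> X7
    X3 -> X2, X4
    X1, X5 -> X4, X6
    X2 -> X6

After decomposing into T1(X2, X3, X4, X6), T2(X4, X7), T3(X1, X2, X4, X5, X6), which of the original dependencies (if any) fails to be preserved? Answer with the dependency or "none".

X5 -> X7

Check X5 → X7: no single fragment contains all of {X5, X7}, and the restricted closure of {X5} across the fragments never reaches {X7}.
X1, X3 → X2 is preserved.
X1 → X6 is preserved.
X3 → X2, X4 is preserved.
X1, X5 → X4, X6 is preserved.
X2 → X6 is preserved.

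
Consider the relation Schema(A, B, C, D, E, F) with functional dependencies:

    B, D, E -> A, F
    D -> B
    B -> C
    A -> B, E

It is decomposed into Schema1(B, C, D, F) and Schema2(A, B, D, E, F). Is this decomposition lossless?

Yes

Common attributes: Schema1 ∩ Schema2 = {B, D, F}.
Closure of {B, D, F}: B → C applies, adding C. So (B, D, F)⁺ = {B, C, D, F}.
This closure contains every attribute of Schema1, so Schema1 ∩ Schema2 → Schema1. The join is lossless.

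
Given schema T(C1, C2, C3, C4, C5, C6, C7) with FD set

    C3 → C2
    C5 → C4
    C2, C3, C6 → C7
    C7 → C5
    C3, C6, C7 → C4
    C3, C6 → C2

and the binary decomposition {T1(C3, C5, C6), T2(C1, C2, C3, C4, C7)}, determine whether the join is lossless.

Common attributes: T1 ∩ T2 = {C3}.
Closure of {C3}: C3 → C2 applies, adding C2. So (C3)⁺ = {C2, C3}.
The closure contains neither all of T1 = {C3, C5, C6} nor all of T2 = {C1, C2, C3, C4, C7}, so the common attributes are not a superkey of either fragment. The join is lossy.

No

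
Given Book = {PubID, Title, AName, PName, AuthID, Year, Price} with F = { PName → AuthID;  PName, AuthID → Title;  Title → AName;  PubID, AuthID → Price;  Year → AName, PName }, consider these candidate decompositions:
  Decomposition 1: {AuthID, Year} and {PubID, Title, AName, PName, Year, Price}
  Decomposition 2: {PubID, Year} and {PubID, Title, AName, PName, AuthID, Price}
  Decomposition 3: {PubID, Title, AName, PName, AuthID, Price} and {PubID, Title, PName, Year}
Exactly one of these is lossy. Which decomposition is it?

Decomposition 2

Decomposition 1: common = {Year}, closure = {Title, AName, PName, AuthID, Year} → lossless.
Decomposition 2: common = {PubID}, closure = {PubID} → lossy.
Decomposition 3: common = {PubID, Title, PName}, closure = {PubID, Title, AName, PName, AuthID, Price} → lossless.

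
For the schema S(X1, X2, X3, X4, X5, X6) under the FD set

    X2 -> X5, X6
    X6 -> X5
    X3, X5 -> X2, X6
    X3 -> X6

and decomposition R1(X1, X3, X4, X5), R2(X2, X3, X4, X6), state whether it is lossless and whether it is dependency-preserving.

Lossless test: (X3, X4)⁺ = {X2, X3, X4, X5, X6}, which contains all of one fragment — lossless.
Dependency preservation: the restricted closure of {X2} across the fragments never reaches {X5, X6}, so X2 → X5, X6 cannot be enforced without a join — not preserved.

lossless but not dependency-preserving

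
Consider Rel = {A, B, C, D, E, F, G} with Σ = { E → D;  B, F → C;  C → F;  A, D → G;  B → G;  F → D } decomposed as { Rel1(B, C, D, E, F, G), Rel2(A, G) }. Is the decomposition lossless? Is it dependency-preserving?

Lossless test: (G)⁺ = {G}, which is a superkey of neither fragment — lossy.
Dependency preservation: the restricted closure of {A, D} across the fragments never reaches {G}, so A, D → G cannot be enforced without a join — not preserved.

lossy and not dependency-preserving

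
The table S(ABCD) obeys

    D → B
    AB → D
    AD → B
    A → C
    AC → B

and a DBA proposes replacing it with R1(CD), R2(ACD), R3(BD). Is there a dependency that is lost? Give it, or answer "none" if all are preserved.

none

D → B lies within R3.
AB → D: restricted closure across fragments reaches D.
AD → B: restricted closure across fragments reaches B.
A → C lies within R2.
AC → B: restricted closure across fragments reaches B.
Every dependency is enforceable on the fragments, so the decomposition is dependency-preserving.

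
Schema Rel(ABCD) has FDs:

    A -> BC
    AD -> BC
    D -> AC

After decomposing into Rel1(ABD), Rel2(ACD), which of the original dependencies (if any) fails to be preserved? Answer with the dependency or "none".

A → BC: restricted closure across fragments reaches BC.
AD → BC: restricted closure across fragments reaches BC.
D → AC lies within Rel2.
Every dependency is enforceable on the fragments, so the decomposition is dependency-preserving.

none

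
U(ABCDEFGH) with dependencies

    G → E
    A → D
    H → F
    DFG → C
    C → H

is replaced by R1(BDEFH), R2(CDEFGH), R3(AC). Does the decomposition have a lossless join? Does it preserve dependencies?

Lossless test (chase): Rows 2 and 3 agree on C; apply C→H and equate their H entries. Rows 1 and 3 agree on H; apply H→F and equate their F entries. No row becomes fully distinguished — the join is lossy.
Dependency preservation: the restricted closure of {A} across the fragments never reaches {D}, so A → D cannot be enforced without a join — not preserved.

lossy and not dependency-preserving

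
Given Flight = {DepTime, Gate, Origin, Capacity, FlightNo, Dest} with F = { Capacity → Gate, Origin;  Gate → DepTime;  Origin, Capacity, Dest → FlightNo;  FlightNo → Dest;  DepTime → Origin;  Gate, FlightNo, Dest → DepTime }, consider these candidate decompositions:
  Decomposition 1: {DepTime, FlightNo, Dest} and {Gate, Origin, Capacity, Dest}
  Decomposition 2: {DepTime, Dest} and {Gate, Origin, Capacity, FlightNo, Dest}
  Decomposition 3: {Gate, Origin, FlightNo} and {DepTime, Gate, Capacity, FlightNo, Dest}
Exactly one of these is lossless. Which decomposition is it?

Decomposition 1: common = {Dest}, closure = {Dest} → lossy.
Decomposition 2: common = {Dest}, closure = {Dest} → lossy.
Decomposition 3: common = {Gate, FlightNo}, closure = {DepTime, Gate, Origin, FlightNo, Dest} → lossless.

Decomposition 3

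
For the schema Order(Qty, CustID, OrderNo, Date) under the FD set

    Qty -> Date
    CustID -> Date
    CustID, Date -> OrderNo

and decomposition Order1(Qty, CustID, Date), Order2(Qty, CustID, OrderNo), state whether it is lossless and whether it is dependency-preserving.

Lossless test: (Qty, CustID)⁺ = {Qty, CustID, OrderNo, Date}, which contains all of one fragment — lossless.
Dependency preservation: CustID, Date → OrderNo is not contained in any single fragment, but the restricted closure of its left-hand side across the fragments still reaches the right-hand side; the remaining FDs each lie inside some fragment. All dependencies are preserved.

lossless and dependency-preserving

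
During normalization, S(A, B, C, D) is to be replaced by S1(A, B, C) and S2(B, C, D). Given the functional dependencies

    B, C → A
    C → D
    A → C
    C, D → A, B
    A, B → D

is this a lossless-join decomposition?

Common attributes: S1 ∩ S2 = {B, C}.
Closure of {B, C}: B, C → A applies, adding A; C → D applies, adding D. So (B, C)⁺ = {A, B, C, D}.
This closure contains every attribute of S1, so S1 ∩ S2 → S1. The join is lossless.

Yes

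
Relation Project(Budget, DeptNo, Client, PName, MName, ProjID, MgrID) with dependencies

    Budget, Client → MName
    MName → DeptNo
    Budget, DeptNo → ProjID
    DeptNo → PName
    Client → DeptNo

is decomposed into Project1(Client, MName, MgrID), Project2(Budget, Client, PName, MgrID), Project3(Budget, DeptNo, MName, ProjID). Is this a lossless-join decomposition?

Chase test. Columns are Budget, DeptNo, Client, PName, MName, ProjID, MgrID; row i has aⱼ where attribute j ∈ Projecti, else bᵢⱼ.
Initial tableau (one row per fragment):
  row 1: b11 b12 a3 b14 a5 b16 a7
  row 2: a1 b22 a3 a4 b25 b26 a7
  row 3: a1 a2 b33 b34 a5 a6 b37
Rows 1 and 3 agree on MName; apply MName→DeptNo and equate their DeptNo entries.
Rows 1 and 3 agree on DeptNo; apply DeptNo→PName and equate their PName entries.
Rows 1 and 2 agree on Client; apply Client→DeptNo and equate their DeptNo entries.
Rows 2 and 3 agree on Budget, DeptNo; apply Budget, DeptNo→ProjID and equate their ProjID entries.
Rows 1 and 2 agree on DeptNo; apply DeptNo→PName and equate their PName entries.
No row becomes fully distinguished — the join is lossy.

No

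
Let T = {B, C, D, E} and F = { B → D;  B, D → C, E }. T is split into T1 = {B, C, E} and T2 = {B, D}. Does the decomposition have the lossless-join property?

Common attributes: T1 ∩ T2 = {B}.
Closure of {B}: B → D applies, adding D; B, D → C, E applies, adding C, E. So (B)⁺ = {B, C, D, E}.
This closure contains every attribute of T1, so T1 ∩ T2 → T1. The join is lossless.

Yes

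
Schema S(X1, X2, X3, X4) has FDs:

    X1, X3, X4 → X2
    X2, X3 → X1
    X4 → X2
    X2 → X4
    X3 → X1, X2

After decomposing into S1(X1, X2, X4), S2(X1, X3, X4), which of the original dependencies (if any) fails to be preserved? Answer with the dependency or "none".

X1, X3, X4 → X2: restricted closure across fragments reaches X2.
X2, X3 → X1: restricted closure across fragments reaches X1.
X4 → X2 lies within S1.
X2 → X4 lies within S1.
X3 → X1, X2: restricted closure across fragments reaches X1, X2.
Every dependency is enforceable on the fragments, so the decomposition is dependency-preserving.

none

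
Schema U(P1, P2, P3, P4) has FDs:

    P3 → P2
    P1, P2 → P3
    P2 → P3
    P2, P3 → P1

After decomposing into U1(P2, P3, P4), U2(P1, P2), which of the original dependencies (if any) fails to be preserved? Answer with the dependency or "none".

P3 → P2 lies within U1.
P1, P2 → P3: restricted closure across fragments reaches P3.
P2 → P3 lies within U1.
P2, P3 → P1: restricted closure across fragments reaches P1.
Every dependency is enforceable on the fragments, so the decomposition is dependency-preserving.

none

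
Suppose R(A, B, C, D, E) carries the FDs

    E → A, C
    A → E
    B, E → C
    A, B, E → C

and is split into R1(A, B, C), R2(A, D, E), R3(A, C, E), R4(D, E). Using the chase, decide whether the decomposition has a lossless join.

No

Chase test. Columns are A, B, C, D, E; row i has aⱼ where attribute j ∈ Ri, else bᵢⱼ.
Initial tableau (one row per fragment):
  row 1: a1 a2 a3 b14 b15
  row 2: a1 b22 b23 a4 a5
  row 3: a1 b32 a3 b34 a5
  row 4: b41 b42 b43 a4 a5
Rows 2 and 3 agree on E; apply E→A, C and equate their A, C entries.
Rows 2 and 4 agree on E; apply E→A, C and equate their A, C entries.
Rows 1 and 2 agree on A; apply A→E and equate their E entries.
No row becomes fully distinguished — the join is lossy.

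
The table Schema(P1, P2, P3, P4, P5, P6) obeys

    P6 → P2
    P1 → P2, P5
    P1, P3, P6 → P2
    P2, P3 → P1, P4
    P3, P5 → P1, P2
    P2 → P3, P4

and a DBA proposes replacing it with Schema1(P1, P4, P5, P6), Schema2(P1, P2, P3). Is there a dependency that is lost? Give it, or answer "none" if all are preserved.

P3, P5 → P1, P2

Check P3, P5 → P1, P2: no single fragment contains all of {P1, P2, P3, P5}, and the restricted closure of {P3, P5} across the fragments never reaches {P1, P2}.
P6 → P2 is preserved.
P1 → P2, P5 is preserved.
P1, P3, P6 → P2 is preserved.
P2, P3 → P1, P4 is preserved.
P2 → P3, P4 is preserved.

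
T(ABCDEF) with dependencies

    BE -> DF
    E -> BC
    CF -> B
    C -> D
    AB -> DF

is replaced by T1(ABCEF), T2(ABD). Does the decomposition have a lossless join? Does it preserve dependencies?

Lossless test: (AB)⁺ = {ABDF}, which contains all of one fragment — lossless.
Dependency preservation: the restricted closure of {BE} across the fragments never reaches {DF}, so BE → DF cannot be enforced without a join — not preserved.

lossless but not dependency-preserving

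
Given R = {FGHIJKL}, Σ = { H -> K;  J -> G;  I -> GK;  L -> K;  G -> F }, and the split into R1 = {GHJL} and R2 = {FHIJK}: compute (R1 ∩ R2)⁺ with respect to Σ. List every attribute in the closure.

FGHJK

R1 ∩ R2 = {HJ}.
H → K applies, adding K
J → G applies, adding G
G → F applies, adding F
Closure: {FGHJK}.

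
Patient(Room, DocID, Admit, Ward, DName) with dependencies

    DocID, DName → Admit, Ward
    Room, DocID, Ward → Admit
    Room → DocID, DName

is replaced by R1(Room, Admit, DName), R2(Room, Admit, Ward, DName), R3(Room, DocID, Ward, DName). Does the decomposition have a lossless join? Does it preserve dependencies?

Lossless test (chase): Rows 1 and 2 agree on Room; apply Room→DocID, DName and equate their DocID, DName entries. Rows 1 and 3 agree on Room; apply Room→DocID, DName and equate their DocID, DName entries. Rows 1 and 2 agree on DocID, DName; apply DocID, DName→Admit, Ward and equate their Admit, Ward entries. Rows 1 and 3 agree on DocID, DName; apply DocID, DName→Admit, Ward and equate their Admit, Ward entries. Row 1 is now all distinguished symbols — the join is lossless.
Dependency preservation: the restricted closure of {DocID, DName} across the fragments never reaches {Admit, Ward}, so DocID, DName → Admit, Ward cannot be enforced without a join — not preserved.

lossless but not dependency-preserving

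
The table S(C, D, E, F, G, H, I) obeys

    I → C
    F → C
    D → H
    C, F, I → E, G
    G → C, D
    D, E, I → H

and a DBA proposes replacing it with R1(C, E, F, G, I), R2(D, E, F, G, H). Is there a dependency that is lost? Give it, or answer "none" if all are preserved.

I → C lies within R1.
F → C lies within R1.
D → H lies within R2.
C, F, I → E, G lies within R1.
G → C, D: restricted closure across fragments reaches C, D.
D, E, I → H: restricted closure across fragments reaches H.
Every dependency is enforceable on the fragments, so the decomposition is dependency-preserving.

none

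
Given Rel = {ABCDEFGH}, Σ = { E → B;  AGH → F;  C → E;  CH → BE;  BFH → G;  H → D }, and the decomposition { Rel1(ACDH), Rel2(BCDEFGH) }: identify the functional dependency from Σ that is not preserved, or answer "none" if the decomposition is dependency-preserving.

Check AGH → F: no single fragment contains all of {AFGH}, and the restricted closure of {AGH} across the fragments never reaches {F}.
E → B is preserved.
C → E is preserved.
CH → BE is preserved.
BFH → G is preserved.
H → D is preserved.

AGH → F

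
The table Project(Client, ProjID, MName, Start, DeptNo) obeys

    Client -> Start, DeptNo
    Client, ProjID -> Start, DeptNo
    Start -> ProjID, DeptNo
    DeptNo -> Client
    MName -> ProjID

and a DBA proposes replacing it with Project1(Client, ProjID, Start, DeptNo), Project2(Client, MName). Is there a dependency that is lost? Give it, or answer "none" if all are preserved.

MName -> ProjID

Check MName → ProjID: no single fragment contains all of {ProjID, MName}, and the restricted closure of {MName} across the fragments never reaches {ProjID}.
Client → Start, DeptNo is preserved.
Client, ProjID → Start, DeptNo is preserved.
Start → ProjID, DeptNo is preserved.
DeptNo → Client is preserved.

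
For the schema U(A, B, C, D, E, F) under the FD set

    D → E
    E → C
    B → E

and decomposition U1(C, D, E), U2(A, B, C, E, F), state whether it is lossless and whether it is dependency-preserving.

lossy but dependency-preserving

Lossless test: (C, E)⁺ = {C, E}, which is a superkey of neither fragment — lossy.
Dependency preservation: every FD's attributes lie within a single fragment, so each can be enforced locally — preserved.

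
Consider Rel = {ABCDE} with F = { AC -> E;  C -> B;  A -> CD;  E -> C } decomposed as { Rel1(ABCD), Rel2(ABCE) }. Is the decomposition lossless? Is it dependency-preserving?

lossless and dependency-preserving

Lossless test: (ABC)⁺ = {ABCDE}, which contains all of one fragment — lossless.
Dependency preservation: every FD's attributes lie within a single fragment, so each can be enforced locally — preserved.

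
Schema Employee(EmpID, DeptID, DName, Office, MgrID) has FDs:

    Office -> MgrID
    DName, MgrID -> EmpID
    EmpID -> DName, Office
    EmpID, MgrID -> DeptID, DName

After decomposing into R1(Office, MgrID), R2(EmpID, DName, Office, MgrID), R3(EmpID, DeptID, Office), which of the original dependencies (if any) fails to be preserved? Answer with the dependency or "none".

Office → MgrID lies within R1.
DName, MgrID → EmpID lies within R2.
EmpID → DName, Office lies within R2.
EmpID, MgrID → DeptID, DName: restricted closure across fragments reaches DeptID, DName.
Every dependency is enforceable on the fragments, so the decomposition is dependency-preserving.

none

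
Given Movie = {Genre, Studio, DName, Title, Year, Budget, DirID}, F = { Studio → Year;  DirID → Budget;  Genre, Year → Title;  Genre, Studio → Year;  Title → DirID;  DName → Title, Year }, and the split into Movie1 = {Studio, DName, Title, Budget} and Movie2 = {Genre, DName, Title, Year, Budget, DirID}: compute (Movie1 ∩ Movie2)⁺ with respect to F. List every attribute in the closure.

DName, Title, Year, Budget, DirID

Movie1 ∩ Movie2 = {DName, Title, Budget}.
Title → DirID applies, adding DirID
DName → Title, Year applies, adding Year
Closure: {DName, Title, Year, Budget, DirID}.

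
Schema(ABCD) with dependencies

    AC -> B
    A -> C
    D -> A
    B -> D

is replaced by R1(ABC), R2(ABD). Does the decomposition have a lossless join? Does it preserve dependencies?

lossless and dependency-preserving

Lossless test: (AB)⁺ = {ABCD}, which contains all of one fragment — lossless.
Dependency preservation: every FD's attributes lie within a single fragment, so each can be enforced locally — preserved.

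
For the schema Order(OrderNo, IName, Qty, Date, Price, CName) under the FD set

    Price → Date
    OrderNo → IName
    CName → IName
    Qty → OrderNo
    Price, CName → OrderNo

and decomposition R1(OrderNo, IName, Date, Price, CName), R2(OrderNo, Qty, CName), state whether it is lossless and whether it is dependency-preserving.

Lossless test: (OrderNo, CName)⁺ = {OrderNo, IName, CName}, which is a superkey of neither fragment — lossy.
Dependency preservation: every FD's attributes lie within a single fragment, so each can be enforced locally — preserved.

lossy but dependency-preserving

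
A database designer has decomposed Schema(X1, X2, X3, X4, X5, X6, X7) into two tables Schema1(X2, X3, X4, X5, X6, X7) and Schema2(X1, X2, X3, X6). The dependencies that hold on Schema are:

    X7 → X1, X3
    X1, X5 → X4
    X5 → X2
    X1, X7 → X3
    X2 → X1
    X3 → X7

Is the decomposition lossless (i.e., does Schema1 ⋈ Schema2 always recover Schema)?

Common attributes: Schema1 ∩ Schema2 = {X2, X3, X6}.
Closure of {X2, X3, X6}: X2 → X1 applies, adding X1; X3 → X7 applies, adding X7. So (X2, X3, X6)⁺ = {X1, X2, X3, X6, X7}.
This closure contains every attribute of Schema2, so Schema1 ∩ Schema2 → Schema2. The join is lossless.

Yes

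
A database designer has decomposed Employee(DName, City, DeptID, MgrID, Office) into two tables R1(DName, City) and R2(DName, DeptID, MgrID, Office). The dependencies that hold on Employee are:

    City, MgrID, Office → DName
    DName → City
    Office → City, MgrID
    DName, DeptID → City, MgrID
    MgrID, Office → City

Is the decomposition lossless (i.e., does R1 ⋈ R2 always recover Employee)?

Common attributes: R1 ∩ R2 = {DName}.
Closure of {DName}: DName → City applies, adding City. So (DName)⁺ = {DName, City}.
This closure contains every attribute of R1, so R1 ∩ R2 → R1. The join is lossless.

Yes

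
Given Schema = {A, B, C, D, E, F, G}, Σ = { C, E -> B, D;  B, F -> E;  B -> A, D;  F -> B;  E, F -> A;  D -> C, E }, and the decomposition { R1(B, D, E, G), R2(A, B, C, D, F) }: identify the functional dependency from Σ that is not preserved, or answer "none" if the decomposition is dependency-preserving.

Check C, E → B, D: no single fragment contains all of {B, C, D, E}, and the restricted closure of {C, E} across the fragments never reaches {B, D}.
B, F → E is preserved.
B → A, D is preserved.
F → B is preserved.
E, F → A is preserved.
D → C, E is preserved.

C, E -> B, D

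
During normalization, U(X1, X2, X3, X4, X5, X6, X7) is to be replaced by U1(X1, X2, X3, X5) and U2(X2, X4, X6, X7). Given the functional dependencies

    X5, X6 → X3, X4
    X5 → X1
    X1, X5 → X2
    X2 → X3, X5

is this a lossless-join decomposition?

Yes

Common attributes: U1 ∩ U2 = {X2}.
Closure of {X2}: X2 → X3, X5 applies, adding X3, X5; X5 → X1 applies, adding X1. So (X2)⁺ = {X1, X2, X3, X5}.
This closure contains every attribute of U1, so U1 ∩ U2 → U1. The join is lossless.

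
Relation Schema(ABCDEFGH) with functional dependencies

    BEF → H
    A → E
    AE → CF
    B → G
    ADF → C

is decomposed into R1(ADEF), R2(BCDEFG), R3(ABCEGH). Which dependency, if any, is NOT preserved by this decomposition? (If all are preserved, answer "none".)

Check BEF → H: no single fragment contains all of {BEFH}, and the restricted closure of {BEF} across the fragments never reaches {H}.
A → E is preserved.
AE → CF is preserved.
B → G is preserved.
ADF → C is preserved.

BEF → H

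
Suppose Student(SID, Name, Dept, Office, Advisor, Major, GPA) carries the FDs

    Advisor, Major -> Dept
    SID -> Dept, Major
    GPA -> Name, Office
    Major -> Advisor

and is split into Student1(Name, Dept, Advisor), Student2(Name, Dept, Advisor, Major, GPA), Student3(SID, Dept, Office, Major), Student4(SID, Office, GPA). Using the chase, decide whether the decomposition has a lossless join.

Yes

Chase test. Columns are SID, Name, Dept, Office, Advisor, Major, GPA; row i has aⱼ where attribute j ∈ Studenti, else bᵢⱼ.
Initial tableau (one row per fragment):
  row 1: b11 a2 a3 b14 a5 b16 b17
  row 2: b21 a2 a3 b24 a5 a6 a7
  row 3: a1 b32 a3 a4 b35 a6 b37
  row 4: a1 b42 b43 a4 b45 b46 a7
Rows 3 and 4 agree on SID; apply SID→Dept, Major and equate their Dept, Major entries.
Rows 2 and 4 agree on GPA; apply GPA→Name, Office and equate their Name, Office entries.
Rows 2 and 3 agree on Major; apply Major→Advisor and equate their Advisor entries.
Rows 2 and 4 agree on Major; apply Major→Advisor and equate their Advisor entries.
Row 4 is now all distinguished symbols — the join is lossless.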